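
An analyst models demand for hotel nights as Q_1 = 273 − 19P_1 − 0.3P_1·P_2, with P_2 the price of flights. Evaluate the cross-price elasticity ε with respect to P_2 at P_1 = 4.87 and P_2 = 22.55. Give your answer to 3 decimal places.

-0.223

At P_1 = 4.87 and P_2 = 22.55: Q_1 = 147.524.
∂Q_1/∂P_2 = -0.3P_1 = -0.3(4.87) = -1.4610.
ε = (∂Q_1/∂P_2)(P_2/Q_1) = -1.4610 × (22.55/147.524) ≈ -0.223.
ε < 0: complements.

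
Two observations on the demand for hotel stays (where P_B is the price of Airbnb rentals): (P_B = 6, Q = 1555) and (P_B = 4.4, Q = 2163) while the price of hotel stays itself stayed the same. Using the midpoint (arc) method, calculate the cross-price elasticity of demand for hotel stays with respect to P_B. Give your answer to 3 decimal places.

-1.063

ΔQ_A = 2163 − 1555 = 608; ΔP_B = 4.4 − 6 = -1.6.
Midpoints: Q̄_A = 1859.0, P̄_B = 5.20.
ε = (ΔQ_A/Q̄_A)/(ΔP_B/P̄_B) = (608/1859.0)/(-1.6/5.20) ≈ -1.063.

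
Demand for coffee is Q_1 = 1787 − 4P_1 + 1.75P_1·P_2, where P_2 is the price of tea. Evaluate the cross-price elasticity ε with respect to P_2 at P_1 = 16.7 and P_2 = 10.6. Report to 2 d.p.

0.15

At P_1 = 16.7 and P_2 = 10.6: Q_1 = 2029.985.
∂Q_1/∂P_2 = 1.75P_1 = 1.75(16.7) = 29.2250.
ε = (∂Q_1/∂P_2)(P_2/Q_1) = 29.2250 × (10.6/2029.985) ≈ 0.15.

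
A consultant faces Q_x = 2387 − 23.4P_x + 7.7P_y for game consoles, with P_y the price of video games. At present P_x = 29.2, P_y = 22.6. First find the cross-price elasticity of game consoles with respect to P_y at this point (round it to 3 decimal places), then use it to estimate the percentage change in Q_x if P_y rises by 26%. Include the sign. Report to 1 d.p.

2.4%

At P_x = 29.2, P_y = 22.6: Q_x = 1877.74.
∂Q_x/∂P_y = 7.7.
ε = (∂Q_x/∂P_y)(P_y/Q_x) = 7.7000 × 22.6/1877.74 ≈ 0.093.
%ΔQ_x ≈ ε × %ΔP_y = 0.093 × (26%) = 2.4%.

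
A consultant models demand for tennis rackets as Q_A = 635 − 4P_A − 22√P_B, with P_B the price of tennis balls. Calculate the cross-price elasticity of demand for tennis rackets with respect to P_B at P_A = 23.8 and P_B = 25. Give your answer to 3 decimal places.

At P_A = 23.8 and P_B = 25: Q_A = 429.8.
∂Q_A/∂P_B = -22/(2√P_B) = -22/(2√25) = -2.2000.
ε = (∂Q_A/∂P_B)(P_B/Q_A) = -2.2000 × (25/429.8) ≈ -0.128.

-0.128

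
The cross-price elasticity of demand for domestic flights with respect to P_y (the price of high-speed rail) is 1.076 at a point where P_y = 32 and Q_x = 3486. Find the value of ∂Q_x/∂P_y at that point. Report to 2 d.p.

117.22

ε = (∂Q_x/∂P_y)·(P_y/Q_x) ⇒ ∂Q_x/∂P_y = ε·Q_x/P_y = 1.076 × 3486/32 ≈ 117.22.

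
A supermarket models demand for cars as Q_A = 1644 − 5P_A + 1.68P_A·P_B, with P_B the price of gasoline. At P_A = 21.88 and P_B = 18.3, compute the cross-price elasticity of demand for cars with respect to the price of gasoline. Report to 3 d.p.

At P_A = 21.88 and P_B = 18.3: Q_A = 2207.279.
∂Q_A/∂P_B = 1.68P_A = 1.68(21.88) = 36.7584.
ε = (∂Q_A/∂P_B)(P_B/Q_A) = 36.7584 × (18.3/2207.279) ≈ 0.305.
ε > 0: substitutes.

0.305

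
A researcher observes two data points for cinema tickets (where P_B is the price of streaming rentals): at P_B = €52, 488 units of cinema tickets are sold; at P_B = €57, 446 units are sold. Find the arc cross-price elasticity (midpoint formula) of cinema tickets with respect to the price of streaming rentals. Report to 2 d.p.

-0.98

ΔQ_A = 446 − 488 = -42; ΔP_B = 57 − 52 = 5.
Midpoints: Q̄_A = 467.0, P̄_B = 54.50.
ε = (ΔQ_A/Q̄_A)/(ΔP_B/P̄_B) = (-42/467.0)/(5/54.50) ≈ -0.98.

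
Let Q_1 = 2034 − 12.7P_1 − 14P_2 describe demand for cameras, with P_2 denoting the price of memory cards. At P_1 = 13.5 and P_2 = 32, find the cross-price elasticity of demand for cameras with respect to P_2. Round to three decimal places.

At P_1 = 13.5 and P_2 = 32: Q_1 = 1414.55.
∂Q_1/∂P_2 = -14.
ε = (∂Q_1/∂P_2)(P_2/Q_1) = -14 × (32/1414.55) ≈ -0.317.

-0.317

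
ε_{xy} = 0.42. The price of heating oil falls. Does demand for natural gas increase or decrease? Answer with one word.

decrease

ε > 0 and the price of heating oil falls, so the quantity of natural gas moves in the same direction: it decreases.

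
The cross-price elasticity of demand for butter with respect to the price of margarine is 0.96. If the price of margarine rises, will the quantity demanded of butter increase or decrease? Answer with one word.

increase

ε > 0 and the price of margarine rises, so the quantity of butter moves in the same direction: it increases.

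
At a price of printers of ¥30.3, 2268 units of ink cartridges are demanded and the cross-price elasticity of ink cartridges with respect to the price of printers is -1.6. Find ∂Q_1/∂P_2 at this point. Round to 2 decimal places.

ε = (∂Q_1/∂P_2)·(P_2/Q_1) ⇒ ∂Q_1/∂P_2 = ε·Q_1/P_2 = -1.6 × 2268/30.3 ≈ -119.76.

-119.76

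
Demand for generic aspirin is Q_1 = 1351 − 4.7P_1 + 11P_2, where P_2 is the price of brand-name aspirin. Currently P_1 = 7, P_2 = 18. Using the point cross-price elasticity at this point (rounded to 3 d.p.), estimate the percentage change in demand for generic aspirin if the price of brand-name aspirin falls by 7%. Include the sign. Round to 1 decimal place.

At P_1 = 7, P_2 = 18: Q_1 = 1516.1.
∂Q_1/∂P_2 = 11.
ε = (∂Q_1/∂P_2)(P_2/Q_1) = 11.0000 × 18/1516.1 ≈ 0.131.
%ΔQ_1 ≈ ε × %ΔP_2 = 0.131 × (-7%) = -0.9%.

-0.9%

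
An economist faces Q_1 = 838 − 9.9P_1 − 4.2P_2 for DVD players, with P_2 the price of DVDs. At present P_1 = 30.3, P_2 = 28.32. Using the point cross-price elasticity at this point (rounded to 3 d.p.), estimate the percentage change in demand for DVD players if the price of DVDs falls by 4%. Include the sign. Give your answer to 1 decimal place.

1.1%

At P_1 = 30.3, P_2 = 28.32: Q_1 = 419.086.
∂Q_1/∂P_2 = -4.2.
ε = (∂Q_1/∂P_2)(P_2/Q_1) = -4.2000 × 28.32/419.086 ≈ -0.284.
%ΔQ_1 ≈ ε × %ΔP_2 = -0.284 × (-4%) = 1.1%.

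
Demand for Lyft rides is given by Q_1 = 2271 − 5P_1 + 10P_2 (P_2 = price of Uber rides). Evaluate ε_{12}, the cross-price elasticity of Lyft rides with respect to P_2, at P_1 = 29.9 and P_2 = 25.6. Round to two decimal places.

0.11

At P_1 = 29.9 and P_2 = 25.6: Q_1 = 2377.5.
∂Q_1/∂P_2 = 10.
ε = (∂Q_1/∂P_2)(P_2/Q_1) = 10 × (25.6/2377.5) ≈ 0.11.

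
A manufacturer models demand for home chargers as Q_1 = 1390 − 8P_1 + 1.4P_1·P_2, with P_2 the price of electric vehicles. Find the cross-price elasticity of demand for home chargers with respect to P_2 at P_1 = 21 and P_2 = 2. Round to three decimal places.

At P_1 = 21 and P_2 = 2: Q_1 = 1280.8.
∂Q_1/∂P_2 = 1.4P_1 = 1.4(21) = 29.4000.
ε = (∂Q_1/∂P_2)(P_2/Q_1) = 29.4000 × (2/1280.8) ≈ 0.046.
ε > 0: substitutes.

0.046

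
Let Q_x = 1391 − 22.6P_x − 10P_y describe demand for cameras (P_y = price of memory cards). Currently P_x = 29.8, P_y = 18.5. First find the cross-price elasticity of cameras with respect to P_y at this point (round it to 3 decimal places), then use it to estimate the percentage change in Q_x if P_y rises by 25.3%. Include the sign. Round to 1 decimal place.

-8.8%

At P_x = 29.8, P_y = 18.5: Q_x = 532.52.
∂Q_x/∂P_y = -10.
ε = (∂Q_x/∂P_y)(P_y/Q_x) = -10.0000 × 18.5/532.52 ≈ -0.347.
%ΔQ_x ≈ ε × %ΔP_y = -0.347 × (25.3%) = -8.8%.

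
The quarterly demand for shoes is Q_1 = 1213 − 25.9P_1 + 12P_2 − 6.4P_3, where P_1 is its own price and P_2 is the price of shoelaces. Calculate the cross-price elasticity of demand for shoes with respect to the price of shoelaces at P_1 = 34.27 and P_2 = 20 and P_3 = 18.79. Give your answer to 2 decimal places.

0.54

At P_1 = 34.27 and P_2 = 20 and P_3 = 18.79: Q_1 = 445.151.
∂Q_1/∂P_2 = 12.
ε = (∂Q_1/∂P_2)(P_2/Q_1) = 12 × (20/445.151) ≈ 0.54.
Since ε > 0, shoes and shoelaces are substitutes.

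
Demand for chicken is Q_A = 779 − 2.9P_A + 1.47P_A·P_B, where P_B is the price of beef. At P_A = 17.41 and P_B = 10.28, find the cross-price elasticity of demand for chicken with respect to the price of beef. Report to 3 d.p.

At P_A = 17.41 and P_B = 10.28: Q_A = 991.604.
∂Q_A/∂P_B = 1.47P_A = 1.47(17.41) = 25.5927.
ε = (∂Q_A/∂P_B)(P_B/Q_A) = 25.5927 × (10.28/991.604) ≈ 0.265.

0.265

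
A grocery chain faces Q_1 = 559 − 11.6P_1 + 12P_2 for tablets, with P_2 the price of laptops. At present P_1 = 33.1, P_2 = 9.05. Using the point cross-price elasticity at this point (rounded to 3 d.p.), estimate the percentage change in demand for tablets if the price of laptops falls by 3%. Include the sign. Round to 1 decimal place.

-1.1%

At P_1 = 33.1, P_2 = 9.05: Q_1 = 283.64.
∂Q_1/∂P_2 = 12.
ε = (∂Q_1/∂P_2)(P_2/Q_1) = 12.0000 × 9.05/283.64 ≈ 0.383.
%ΔQ_1 ≈ ε × %ΔP_2 = 0.383 × (-3%) = -1.1%.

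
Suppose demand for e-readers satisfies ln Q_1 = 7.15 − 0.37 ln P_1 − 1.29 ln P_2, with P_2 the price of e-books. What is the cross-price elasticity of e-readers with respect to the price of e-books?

In a log-linear (constant-elasticity) demand function, the coefficient on ln P_2 is the cross-price elasticity.
ε = -1.29. Negative, so e-readers and e-books are complements.

-1.29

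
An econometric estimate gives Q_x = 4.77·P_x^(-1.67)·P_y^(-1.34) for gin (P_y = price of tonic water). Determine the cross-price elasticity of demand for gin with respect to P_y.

In a log-linear (constant-elasticity) demand function, the coefficient on the exponent of P_y is the cross-price elasticity.
ε = -1.34. Negative, so gin and tonic water are complements.

-1.34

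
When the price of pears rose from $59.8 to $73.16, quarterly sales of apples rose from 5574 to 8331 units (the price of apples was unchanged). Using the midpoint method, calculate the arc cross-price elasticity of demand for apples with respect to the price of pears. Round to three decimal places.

ΔQ_A = 8331 − 5574 = 2757; ΔP_B = 73.16 − 59.8 = 13.36.
Midpoints: Q̄_A = 6952.5, P̄_B = 66.48.
ε = (ΔQ_A/Q̄_A)/(ΔP_B/P̄_B) = (2757/6952.5)/(13.36/66.48) ≈ 1.973.

1.973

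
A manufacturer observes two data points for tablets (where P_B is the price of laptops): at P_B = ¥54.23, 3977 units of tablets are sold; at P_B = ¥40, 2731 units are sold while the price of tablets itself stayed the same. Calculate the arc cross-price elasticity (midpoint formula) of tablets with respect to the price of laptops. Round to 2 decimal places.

1.23

ΔQ_A = 2731 − 3977 = -1246; ΔP_B = 40 − 54.23 = -14.23.
Midpoints: Q̄_A = 3354.0, P̄_B = 47.11.
ε = (ΔQ_A/Q̄_A)/(ΔP_B/P̄_B) = (-1246/3354.0)/(-14.23/47.11) ≈ 1.23.
ε > 0: tablets and laptops are substitutes.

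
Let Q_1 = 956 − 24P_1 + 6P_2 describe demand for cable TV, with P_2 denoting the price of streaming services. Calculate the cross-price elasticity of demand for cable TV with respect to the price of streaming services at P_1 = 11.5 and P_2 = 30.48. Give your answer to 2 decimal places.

At P_1 = 11.5 and P_2 = 30.48: Q_1 = 862.88.
∂Q_1/∂P_2 = 6.
ε = (∂Q_1/∂P_2)(P_2/Q_1) = 6 × (30.48/862.88) ≈ 0.21.

0.21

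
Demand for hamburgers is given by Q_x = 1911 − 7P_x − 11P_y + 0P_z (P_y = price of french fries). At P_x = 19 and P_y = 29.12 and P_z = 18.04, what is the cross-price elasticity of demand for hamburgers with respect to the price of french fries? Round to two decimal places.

-0.22

At P_x = 19 and P_y = 29.12 and P_z = 18.04: Q_x = 1457.68.
∂Q_x/∂P_y = -11.
ε = (∂Q_x/∂P_y)(P_y/Q_x) = -11 × (29.12/1457.68) ≈ -0.22.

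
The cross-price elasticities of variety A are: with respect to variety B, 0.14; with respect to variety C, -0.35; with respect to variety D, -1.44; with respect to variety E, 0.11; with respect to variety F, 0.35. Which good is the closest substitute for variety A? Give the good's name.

Substitutes have ε > 0. Among the positive values, 0.35 (variety F) is largest.

variety F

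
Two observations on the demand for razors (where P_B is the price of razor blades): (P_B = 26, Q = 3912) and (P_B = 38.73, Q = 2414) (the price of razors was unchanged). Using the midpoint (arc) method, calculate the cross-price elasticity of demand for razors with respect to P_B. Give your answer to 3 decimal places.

ΔQ_A = 2414 − 3912 = -1498; ΔP_B = 38.73 − 26 = 12.73.
Midpoints: Q̄_A = 3163.0, P̄_B = 32.36.
ε = (ΔQ_A/Q̄_A)/(ΔP_B/P̄_B) = (-1498/3163.0)/(12.73/32.36) ≈ -1.204.

-1.204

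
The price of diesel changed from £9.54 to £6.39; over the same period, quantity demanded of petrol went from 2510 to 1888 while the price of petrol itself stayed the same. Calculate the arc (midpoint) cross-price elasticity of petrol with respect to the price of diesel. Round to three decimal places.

0.715

ΔQ_A = 1888 − 2510 = -622; ΔP_B = 6.39 − 9.54 = -3.15.
Midpoints: Q̄_A = 2199.0, P̄_B = 7.96.
ε = (ΔQ_A/Q̄_A)/(ΔP_B/P̄_B) = (-622/2199.0)/(-3.15/7.96) ≈ 0.715.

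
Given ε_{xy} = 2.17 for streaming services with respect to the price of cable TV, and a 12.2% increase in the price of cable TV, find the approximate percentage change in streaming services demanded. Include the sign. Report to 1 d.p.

26.5%

%ΔQ ≈ ε × %ΔP of cable TV = 2.17 × (12.2%) = 26.5%.
Demand for streaming services rises by about 26.5%.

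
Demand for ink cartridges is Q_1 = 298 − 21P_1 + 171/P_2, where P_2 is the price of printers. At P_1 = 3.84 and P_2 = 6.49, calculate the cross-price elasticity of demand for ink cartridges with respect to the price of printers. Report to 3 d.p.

At P_1 = 3.84 and P_2 = 6.49: Q_1 = 243.708.
∂Q_1/∂P_2 = −171/P_2² = -4.0598.
ε = (∂Q_1/∂P_2)(P_2/Q_1) = -4.0598 × (6.49/243.708) ≈ -0.108.
ε < 0: complements.

-0.108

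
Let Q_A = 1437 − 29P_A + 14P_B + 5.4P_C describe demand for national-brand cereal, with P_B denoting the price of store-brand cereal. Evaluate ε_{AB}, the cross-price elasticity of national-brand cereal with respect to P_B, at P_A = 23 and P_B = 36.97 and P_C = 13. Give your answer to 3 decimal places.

0.381

At P_A = 23 and P_B = 36.97 and P_C = 13: Q_A = 1357.78.
∂Q_A/∂P_B = 14.
ε = (∂Q_A/∂P_B)(P_B/Q_A) = 14 × (36.97/1357.78) ≈ 0.381.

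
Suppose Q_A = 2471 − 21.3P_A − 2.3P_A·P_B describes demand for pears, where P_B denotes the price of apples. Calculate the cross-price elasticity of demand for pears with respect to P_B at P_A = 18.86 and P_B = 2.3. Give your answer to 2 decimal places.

-0.05

At P_A = 18.86 and P_B = 2.3: Q_A = 1969.513.
∂Q_A/∂P_B = -2.3P_A = -2.3(18.86) = -43.3780.
ε = (∂Q_A/∂P_B)(P_B/Q_A) = -43.3780 × (2.3/1969.513) ≈ -0.05.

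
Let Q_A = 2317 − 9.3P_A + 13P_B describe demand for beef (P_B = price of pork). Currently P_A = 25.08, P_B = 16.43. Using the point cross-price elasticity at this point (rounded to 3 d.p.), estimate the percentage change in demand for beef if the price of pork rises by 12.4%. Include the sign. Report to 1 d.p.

At P_A = 25.08, P_B = 16.43: Q_A = 2297.346.
∂Q_A/∂P_B = 13.
ε = (∂Q_A/∂P_B)(P_B/Q_A) = 13.0000 × 16.43/2297.346 ≈ 0.093.
%ΔQ_A ≈ ε × %ΔP_B = 0.093 × (12.4%) = 1.2%.

1.2%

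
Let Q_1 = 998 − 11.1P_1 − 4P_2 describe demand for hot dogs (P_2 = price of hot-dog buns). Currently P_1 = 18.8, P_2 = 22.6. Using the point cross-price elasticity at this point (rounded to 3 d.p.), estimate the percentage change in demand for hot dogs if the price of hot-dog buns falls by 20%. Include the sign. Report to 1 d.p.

2.6%

At P_1 = 18.8, P_2 = 22.6: Q_1 = 698.92.
∂Q_1/∂P_2 = -4.
ε = (∂Q_1/∂P_2)(P_2/Q_1) = -4.0000 × 22.6/698.92 ≈ -0.129.
%ΔQ_1 ≈ ε × %ΔP_2 = -0.129 × (-20%) = 2.6%.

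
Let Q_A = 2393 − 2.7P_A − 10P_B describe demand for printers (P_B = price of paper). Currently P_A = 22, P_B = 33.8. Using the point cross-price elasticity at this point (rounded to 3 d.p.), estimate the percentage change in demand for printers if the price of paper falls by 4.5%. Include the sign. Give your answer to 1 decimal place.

At P_A = 22, P_B = 33.8: Q_A = 1995.6.
∂Q_A/∂P_B = -10.
ε = (∂Q_A/∂P_B)(P_B/Q_A) = -10.0000 × 33.8/1995.6 ≈ -0.169.
%ΔQ_A ≈ ε × %ΔP_B = -0.169 × (-4.5%) = 0.8%.

0.8%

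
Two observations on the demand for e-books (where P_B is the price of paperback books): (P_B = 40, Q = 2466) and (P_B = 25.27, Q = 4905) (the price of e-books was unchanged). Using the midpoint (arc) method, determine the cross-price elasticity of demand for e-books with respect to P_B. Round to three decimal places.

-1.466

ΔQ_A = 4905 − 2466 = 2439; ΔP_B = 25.27 − 40 = -14.73.
Midpoints: Q̄_A = 3685.5, P̄_B = 32.63.
ε = (ΔQ_A/Q̄_A)/(ΔP_B/P̄_B) = (2439/3685.5)/(-14.73/32.63) ≈ -1.466.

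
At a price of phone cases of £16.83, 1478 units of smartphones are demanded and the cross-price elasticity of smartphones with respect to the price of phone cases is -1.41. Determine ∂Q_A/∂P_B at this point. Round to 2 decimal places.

-123.83

ε = (∂Q_A/∂P_B)·(P_B/Q_A) ⇒ ∂Q_A/∂P_B = ε·Q_A/P_B = -1.41 × 1478/16.83 ≈ -123.83.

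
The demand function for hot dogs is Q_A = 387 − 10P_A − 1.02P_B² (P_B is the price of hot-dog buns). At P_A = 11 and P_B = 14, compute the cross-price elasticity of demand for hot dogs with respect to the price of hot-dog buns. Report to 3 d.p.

At P_A = 11 and P_B = 14: Q_A = 77.08.
∂Q_A/∂P_B = -2.04P_B = -2.04(14) = -28.5600.
ε = (∂Q_A/∂P_B)(P_B/Q_A) = -28.5600 × (14/77.08) ≈ -5.187.
ε < 0: complements.

-5.187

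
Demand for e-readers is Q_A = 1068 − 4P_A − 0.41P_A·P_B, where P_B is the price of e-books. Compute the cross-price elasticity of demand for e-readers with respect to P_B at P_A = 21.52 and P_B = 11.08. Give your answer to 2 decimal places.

At P_A = 21.52 and P_B = 11.08: Q_A = 884.159.
∂Q_A/∂P_B = -0.41P_A = -0.41(21.52) = -8.8232.
ε = (∂Q_A/∂P_B)(P_B/Q_A) = -8.8232 × (11.08/884.159) ≈ -0.11.

-0.11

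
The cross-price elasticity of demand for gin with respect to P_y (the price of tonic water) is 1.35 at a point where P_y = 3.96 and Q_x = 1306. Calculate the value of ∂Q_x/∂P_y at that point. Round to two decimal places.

ε = (∂Q_x/∂P_y)·(P_y/Q_x) ⇒ ∂Q_x/∂P_y = ε·Q_x/P_y = 1.35 × 1306/3.96 ≈ 445.23.

445.23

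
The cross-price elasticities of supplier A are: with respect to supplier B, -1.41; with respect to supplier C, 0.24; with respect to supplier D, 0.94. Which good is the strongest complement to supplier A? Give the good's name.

supplier B

Complements have ε < 0. The most negative value is -1.41 (supplier B).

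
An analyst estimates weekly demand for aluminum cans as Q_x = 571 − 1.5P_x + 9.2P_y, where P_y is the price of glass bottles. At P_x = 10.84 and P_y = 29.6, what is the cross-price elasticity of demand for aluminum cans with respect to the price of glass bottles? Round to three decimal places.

0.329

At P_x = 10.84 and P_y = 29.6: Q_x = 827.06.
∂Q_x/∂P_y = 9.2.
ε = (∂Q_x/∂P_y)(P_y/Q_x) = 9.2 × (29.6/827.06) ≈ 0.329.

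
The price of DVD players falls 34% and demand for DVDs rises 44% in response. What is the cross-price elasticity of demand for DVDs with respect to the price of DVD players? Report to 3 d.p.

-1.294

ε = (%ΔQ of DVDs) / (%ΔP of DVD players) = (44%) / (-34%) ≈ -1.294.
Negative cross-price elasticity: complements.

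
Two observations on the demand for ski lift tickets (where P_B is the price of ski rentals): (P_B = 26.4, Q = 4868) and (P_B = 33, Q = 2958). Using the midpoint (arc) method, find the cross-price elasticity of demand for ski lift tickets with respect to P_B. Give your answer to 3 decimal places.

ΔQ_A = 2958 − 4868 = -1910; ΔP_B = 33 − 26.4 = 6.6.
Midpoints: Q̄_A = 3913.0, P̄_B = 29.70.
ε = (ΔQ_A/Q̄_A)/(ΔP_B/P̄_B) = (-1910/3913.0)/(6.6/29.70) ≈ -2.197.

-2.197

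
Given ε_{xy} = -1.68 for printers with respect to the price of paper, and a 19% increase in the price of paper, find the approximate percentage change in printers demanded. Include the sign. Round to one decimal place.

-31.9%

%ΔQ ≈ ε × %ΔP of paper = -1.68 × (19%) = -31.9%.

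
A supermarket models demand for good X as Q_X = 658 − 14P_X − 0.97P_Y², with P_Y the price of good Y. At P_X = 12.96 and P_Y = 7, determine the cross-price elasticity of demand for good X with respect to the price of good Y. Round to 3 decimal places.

At P_X = 12.96 and P_Y = 7: Q_X = 429.03.
∂Q_X/∂P_Y = -1.94P_Y = -1.94(7) = -13.5800.
ε = (∂Q_X/∂P_Y)(P_Y/Q_X) = -13.5800 × (7/429.03) ≈ -0.222.

-0.222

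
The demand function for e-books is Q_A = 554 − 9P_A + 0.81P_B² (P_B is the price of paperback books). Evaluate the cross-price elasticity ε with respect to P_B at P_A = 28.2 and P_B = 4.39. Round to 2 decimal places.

At P_A = 28.2 and P_B = 4.39: Q_A = 315.810.
∂Q_A/∂P_B = 1.62P_B = 1.62(4.39) = 7.1118.
ε = (∂Q_A/∂P_B)(P_B/Q_A) = 7.1118 × (4.39/315.810) ≈ 0.10.
ε > 0: substitutes.

0.10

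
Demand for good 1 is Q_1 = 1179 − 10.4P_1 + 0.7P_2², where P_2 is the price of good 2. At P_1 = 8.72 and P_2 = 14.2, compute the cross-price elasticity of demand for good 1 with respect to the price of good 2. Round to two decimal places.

0.23

At P_1 = 8.72 and P_2 = 14.2: Q_1 = 1229.46.
∂Q_1/∂P_2 = 1.4P_2 = 1.4(14.2) = 19.8800.
ε = (∂Q_1/∂P_2)(P_2/Q_1) = 19.8800 × (14.2/1229.46) ≈ 0.23.
ε > 0: substitutes.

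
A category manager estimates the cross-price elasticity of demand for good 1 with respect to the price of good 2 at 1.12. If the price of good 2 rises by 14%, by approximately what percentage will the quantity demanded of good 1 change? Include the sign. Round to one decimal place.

%ΔQ ≈ ε × %ΔP of good 2 = 1.12 × (14%) = 15.7%.

15.7%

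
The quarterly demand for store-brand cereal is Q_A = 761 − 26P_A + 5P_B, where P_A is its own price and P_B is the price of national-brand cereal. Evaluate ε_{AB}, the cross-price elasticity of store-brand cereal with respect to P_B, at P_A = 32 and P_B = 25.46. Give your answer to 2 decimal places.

2.26

At P_A = 32 and P_B = 25.46: Q_A = 56.3.
∂Q_A/∂P_B = 5.
ε = (∂Q_A/∂P_B)(P_B/Q_A) = 5 × (25.46/56.3) ≈ 2.26.
Since ε > 0, store-brand cereal and national-brand cereal are substitutes.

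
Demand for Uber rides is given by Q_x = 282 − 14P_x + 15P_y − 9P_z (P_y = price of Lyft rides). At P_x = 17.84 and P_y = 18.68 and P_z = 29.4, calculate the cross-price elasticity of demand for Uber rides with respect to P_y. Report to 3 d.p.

5.857

At P_x = 17.84 and P_y = 18.68 and P_z = 29.4: Q_x = 47.84.
∂Q_x/∂P_y = 15.
ε = (∂Q_x/∂P_y)(P_y/Q_x) = 15 × (18.68/47.84) ≈ 5.857.
Since ε > 0, Uber rides and Lyft rides are substitutes.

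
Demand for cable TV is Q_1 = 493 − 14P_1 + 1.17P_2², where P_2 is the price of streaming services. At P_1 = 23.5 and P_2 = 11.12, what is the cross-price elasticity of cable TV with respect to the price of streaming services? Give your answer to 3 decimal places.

At P_1 = 23.5 and P_2 = 11.12: Q_1 = 308.676.
∂Q_1/∂P_2 = 2.34P_2 = 2.34(11.12) = 26.0208.
ε = (∂Q_1/∂P_2)(P_2/Q_1) = 26.0208 × (11.12/308.676) ≈ 0.937.
ε > 0: substitutes.

0.937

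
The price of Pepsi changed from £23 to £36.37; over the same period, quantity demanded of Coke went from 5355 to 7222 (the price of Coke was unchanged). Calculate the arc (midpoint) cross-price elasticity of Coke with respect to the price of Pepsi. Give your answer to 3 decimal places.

0.659

ΔQ_A = 7222 − 5355 = 1867; ΔP_B = 36.37 − 23 = 13.37.
Midpoints: Q̄_A = 6288.5, P̄_B = 29.68.
ε = (ΔQ_A/Q̄_A)/(ΔP_B/P̄_B) = (1867/6288.5)/(13.37/29.68) ≈ 0.659.
ε > 0: Coke and Pepsi are substitutes.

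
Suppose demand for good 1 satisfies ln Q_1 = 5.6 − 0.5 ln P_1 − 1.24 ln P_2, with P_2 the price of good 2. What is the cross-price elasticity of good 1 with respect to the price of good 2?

-1.24

In a log-linear (constant-elasticity) demand function, the coefficient on ln P_2 is the cross-price elasticity.
ε = -1.24. Negative, so good 1 and good 2 are complements.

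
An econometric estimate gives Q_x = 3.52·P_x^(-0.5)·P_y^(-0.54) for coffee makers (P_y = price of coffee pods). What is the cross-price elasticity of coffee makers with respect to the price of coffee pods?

In a log-linear (constant-elasticity) demand function, the coefficient on the exponent of P_y is the cross-price elasticity.
ε = -0.54. Negative, so coffee makers and coffee pods are complements.

-0.54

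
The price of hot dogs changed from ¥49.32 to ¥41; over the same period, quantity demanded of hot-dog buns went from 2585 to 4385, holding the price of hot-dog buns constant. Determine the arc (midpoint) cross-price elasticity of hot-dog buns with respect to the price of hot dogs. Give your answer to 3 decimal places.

-2.803

ΔQ_A = 4385 − 2585 = 1800; ΔP_B = 41 − 49.32 = -8.32.
Midpoints: Q̄_A = 3485.0, P̄_B = 45.16.
ε = (ΔQ_A/Q̄_A)/(ΔP_B/P̄_B) = (1800/3485.0)/(-8.32/45.16) ≈ -2.803.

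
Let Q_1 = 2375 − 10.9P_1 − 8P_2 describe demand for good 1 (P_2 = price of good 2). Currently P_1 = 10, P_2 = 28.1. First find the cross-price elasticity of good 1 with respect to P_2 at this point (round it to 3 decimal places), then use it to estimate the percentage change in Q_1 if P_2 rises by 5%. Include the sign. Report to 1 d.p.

At P_1 = 10, P_2 = 28.1: Q_1 = 2041.2.
∂Q_1/∂P_2 = -8.
ε = (∂Q_1/∂P_2)(P_2/Q_1) = -8.0000 × 28.1/2041.2 ≈ -0.110.
%ΔQ_1 ≈ ε × %ΔP_2 = -0.110 × (5%) = -0.6%.

-0.6%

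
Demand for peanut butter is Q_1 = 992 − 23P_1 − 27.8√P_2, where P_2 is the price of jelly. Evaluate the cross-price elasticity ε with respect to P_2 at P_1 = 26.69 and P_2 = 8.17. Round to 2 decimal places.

-0.13

At P_1 = 26.69 and P_2 = 8.17: Q_1 = 298.669.
∂Q_1/∂P_2 = -27.8/(2√P_2) = -27.8/(2√8.17) = -4.8630.
ε = (∂Q_1/∂P_2)(P_2/Q_1) = -4.8630 × (8.17/298.669) ≈ -0.13.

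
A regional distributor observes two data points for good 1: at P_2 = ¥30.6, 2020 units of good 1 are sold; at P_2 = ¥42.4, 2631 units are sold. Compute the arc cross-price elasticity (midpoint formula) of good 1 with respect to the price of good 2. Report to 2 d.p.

ΔQ_1 = 2631 − 2020 = 611; ΔP_2 = 42.4 − 30.6 = 11.8.
Midpoints: Q̄_1 = 2325.5, P̄_2 = 36.50.
ε = (ΔQ_1/Q̄_1)/(ΔP_2/P̄_2) = (611/2325.5)/(11.8/36.50) ≈ 0.81.
ε > 0: good 1 and good 2 are substitutes.

0.81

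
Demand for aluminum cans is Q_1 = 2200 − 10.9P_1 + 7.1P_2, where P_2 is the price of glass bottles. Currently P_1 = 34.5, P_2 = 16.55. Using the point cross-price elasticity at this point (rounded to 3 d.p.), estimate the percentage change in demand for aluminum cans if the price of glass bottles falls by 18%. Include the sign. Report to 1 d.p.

At P_1 = 34.5, P_2 = 16.55: Q_1 = 1941.455.
∂Q_1/∂P_2 = 7.1.
ε = (∂Q_1/∂P_2)(P_2/Q_1) = 7.1000 × 16.55/1941.455 ≈ 0.061.
%ΔQ_1 ≈ ε × %ΔP_2 = 0.061 × (-18%) = -1.1%.

-1.1%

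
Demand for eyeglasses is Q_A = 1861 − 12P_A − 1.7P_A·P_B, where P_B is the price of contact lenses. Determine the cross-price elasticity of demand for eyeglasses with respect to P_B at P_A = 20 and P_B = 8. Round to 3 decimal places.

At P_A = 20 and P_B = 8: Q_A = 1349.
∂Q_A/∂P_B = -1.7P_A = -1.7(20) = -34.0000.
ε = (∂Q_A/∂P_B)(P_B/Q_A) = -34.0000 × (8/1349) ≈ -0.202.
ε < 0: complements.

-0.202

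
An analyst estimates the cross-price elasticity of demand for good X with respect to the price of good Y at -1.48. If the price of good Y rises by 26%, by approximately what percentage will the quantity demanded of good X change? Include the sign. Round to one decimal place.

-38.5%

%ΔQ ≈ ε × %ΔP of good Y = -1.48 × (26%) = -38.5%.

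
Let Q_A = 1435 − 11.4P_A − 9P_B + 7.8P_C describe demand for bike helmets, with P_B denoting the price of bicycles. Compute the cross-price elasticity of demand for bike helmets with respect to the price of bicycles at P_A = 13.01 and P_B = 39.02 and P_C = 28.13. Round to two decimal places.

-0.30

At P_A = 13.01 and P_B = 39.02 and P_C = 28.13: Q_A = 1154.92.
∂Q_A/∂P_B = -9.
ε = (∂Q_A/∂P_B)(P_B/Q_A) = -9 × (39.02/1154.92) ≈ -0.30.
Since ε < 0, bike helmets and bicycles are complements.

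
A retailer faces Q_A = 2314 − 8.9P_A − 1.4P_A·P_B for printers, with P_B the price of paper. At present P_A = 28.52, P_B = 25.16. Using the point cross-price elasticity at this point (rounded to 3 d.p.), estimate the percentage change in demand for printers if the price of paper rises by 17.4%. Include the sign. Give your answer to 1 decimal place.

-16.6%

At P_A = 28.52, P_B = 25.16: Q_A = 1055.584.
∂Q_A/∂P_B = -1.4P_A = -39.9280.
ε = (∂Q_A/∂P_B)(P_B/Q_A) = -39.9280 × 25.16/1055.584 ≈ -0.952.
%ΔQ_A ≈ ε × %ΔP_B = -0.952 × (17.4%) = -16.6%.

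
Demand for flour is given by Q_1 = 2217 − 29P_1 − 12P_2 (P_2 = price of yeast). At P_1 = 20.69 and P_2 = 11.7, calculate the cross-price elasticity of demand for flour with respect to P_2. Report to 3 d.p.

-0.095

At P_1 = 20.69 and P_2 = 11.7: Q_1 = 1476.59.
∂Q_1/∂P_2 = -12.
ε = (∂Q_1/∂P_2)(P_2/Q_1) = -12 × (11.7/1476.59) ≈ -0.095.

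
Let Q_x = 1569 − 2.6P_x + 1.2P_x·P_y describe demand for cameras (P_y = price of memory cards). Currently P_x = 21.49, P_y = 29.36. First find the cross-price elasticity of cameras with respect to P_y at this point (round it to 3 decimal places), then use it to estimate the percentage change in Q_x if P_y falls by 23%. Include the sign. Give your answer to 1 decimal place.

At P_x = 21.49, P_y = 29.36: Q_x = 2270.262.
∂Q_x/∂P_y = 1.2P_x = 25.7880.
ε = (∂Q_x/∂P_y)(P_y/Q_x) = 25.7880 × 29.36/2270.262 ≈ 0.334.
%ΔQ_x ≈ ε × %ΔP_y = 0.334 × (-23%) = -7.7%.

-7.7%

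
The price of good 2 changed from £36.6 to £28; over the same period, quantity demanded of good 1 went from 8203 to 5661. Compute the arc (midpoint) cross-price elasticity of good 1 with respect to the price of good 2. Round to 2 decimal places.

ΔQ_1 = 5661 − 8203 = -2542; ΔP_2 = 28 − 36.6 = -8.6.
Midpoints: Q̄_1 = 6932.0, P̄_2 = 32.30.
ε = (ΔQ_1/Q̄_1)/(ΔP_2/P̄_2) = (-2542/6932.0)/(-8.6/32.30) ≈ 1.38.

1.38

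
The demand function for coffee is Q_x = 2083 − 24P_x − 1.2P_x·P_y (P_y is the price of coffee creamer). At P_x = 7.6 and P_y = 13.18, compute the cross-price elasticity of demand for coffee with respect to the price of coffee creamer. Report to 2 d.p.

-0.07

At P_x = 7.6 and P_y = 13.18: Q_x = 1780.398.
∂Q_x/∂P_y = -1.2P_x = -1.2(7.6) = -9.1200.
ε = (∂Q_x/∂P_y)(P_y/Q_x) = -9.1200 × (13.18/1780.398) ≈ -0.07.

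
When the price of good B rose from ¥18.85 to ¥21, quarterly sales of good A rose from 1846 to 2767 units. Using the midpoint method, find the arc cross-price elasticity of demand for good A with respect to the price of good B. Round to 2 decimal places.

ΔQ_A = 2767 − 1846 = 921; ΔP_B = 21 − 18.85 = 2.15.
Midpoints: Q̄_A = 2306.5, P̄_B = 19.93.
ε = (ΔQ_A/Q̄_A)/(ΔP_B/P̄_B) = (921/2306.5)/(2.15/19.93) ≈ 3.70.
ε > 0: good A and good B are substitutes.

3.70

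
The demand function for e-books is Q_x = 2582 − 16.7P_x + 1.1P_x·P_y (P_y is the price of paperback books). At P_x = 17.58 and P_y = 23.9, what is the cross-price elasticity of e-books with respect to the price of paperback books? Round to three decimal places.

0.168

At P_x = 17.58 and P_y = 23.9: Q_x = 2750.592.
∂Q_x/∂P_y = 1.1P_x = 1.1(17.58) = 19.3380.
ε = (∂Q_x/∂P_y)(P_y/Q_x) = 19.3380 × (23.9/2750.592) ≈ 0.168.
ε > 0: substitutes.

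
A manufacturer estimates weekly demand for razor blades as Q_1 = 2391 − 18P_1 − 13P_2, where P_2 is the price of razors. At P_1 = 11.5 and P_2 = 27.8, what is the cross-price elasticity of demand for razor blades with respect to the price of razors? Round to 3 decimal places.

-0.198

At P_1 = 11.5 and P_2 = 27.8: Q_1 = 1822.6.
∂Q_1/∂P_2 = -13.
ε = (∂Q_1/∂P_2)(P_2/Q_1) = -13 × (27.8/1822.6) ≈ -0.198.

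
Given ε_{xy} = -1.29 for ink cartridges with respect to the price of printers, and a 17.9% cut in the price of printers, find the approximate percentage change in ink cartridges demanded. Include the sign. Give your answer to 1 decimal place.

23.1%

%ΔQ ≈ ε × %ΔP of printers = -1.29 × (-17.9%) = 23.1%.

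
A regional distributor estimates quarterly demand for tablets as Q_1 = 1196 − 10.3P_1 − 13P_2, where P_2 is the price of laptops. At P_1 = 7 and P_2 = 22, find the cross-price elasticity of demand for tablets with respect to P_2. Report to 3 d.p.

-0.341

At P_1 = 7 and P_2 = 22: Q_1 = 837.9.
∂Q_1/∂P_2 = -13.
ε = (∂Q_1/∂P_2)(P_2/Q_1) = -13 × (22/837.9) ≈ -0.341.
Since ε < 0, tablets and laptops are complements.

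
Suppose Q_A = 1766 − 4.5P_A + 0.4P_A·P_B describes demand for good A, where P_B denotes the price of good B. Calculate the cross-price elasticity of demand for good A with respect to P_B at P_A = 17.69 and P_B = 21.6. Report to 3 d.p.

At P_A = 17.69 and P_B = 21.6: Q_A = 1839.237.
∂Q_A/∂P_B = 0.4P_A = 0.4(17.69) = 7.0760.
ε = (∂Q_A/∂P_B)(P_B/Q_A) = 7.0760 × (21.6/1839.237) ≈ 0.083.

0.083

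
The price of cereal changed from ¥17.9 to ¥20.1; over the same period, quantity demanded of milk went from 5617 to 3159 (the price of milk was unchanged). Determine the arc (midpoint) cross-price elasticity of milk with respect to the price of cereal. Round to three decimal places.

ΔQ_A = 3159 − 5617 = -2458; ΔP_B = 20.1 − 17.9 = 2.2.
Midpoints: Q̄_A = 4388.0, P̄_B = 19.00.
ε = (ΔQ_A/Q̄_A)/(ΔP_B/P̄_B) = (-2458/4388.0)/(2.2/19.00) ≈ -4.838.

-4.838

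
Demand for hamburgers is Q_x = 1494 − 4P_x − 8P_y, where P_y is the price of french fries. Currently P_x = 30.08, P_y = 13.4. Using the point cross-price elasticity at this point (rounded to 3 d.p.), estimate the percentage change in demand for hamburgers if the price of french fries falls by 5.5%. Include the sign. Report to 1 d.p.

At P_x = 30.08, P_y = 13.4: Q_x = 1266.48.
∂Q_x/∂P_y = -8.
ε = (∂Q_x/∂P_y)(P_y/Q_x) = -8.0000 × 13.4/1266.48 ≈ -0.085.
%ΔQ_x ≈ ε × %ΔP_y = -0.085 × (-5.5%) = 0.5%.

0.5%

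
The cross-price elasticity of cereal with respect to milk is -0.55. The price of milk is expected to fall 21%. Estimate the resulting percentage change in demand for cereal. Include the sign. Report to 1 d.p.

%ΔQ ≈ ε × %ΔP of milk = -0.55 × (-21%) = 11.6%.
Demand for cereal rises by about 11.6%.

11.6%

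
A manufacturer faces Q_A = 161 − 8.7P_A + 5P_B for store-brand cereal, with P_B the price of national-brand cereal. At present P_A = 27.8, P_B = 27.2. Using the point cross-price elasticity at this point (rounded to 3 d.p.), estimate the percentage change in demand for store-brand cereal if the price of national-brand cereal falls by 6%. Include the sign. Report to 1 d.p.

-14.8%

At P_A = 27.8, P_B = 27.2: Q_A = 55.14.
∂Q_A/∂P_B = 5.
ε = (∂Q_A/∂P_B)(P_B/Q_A) = 5.0000 × 27.2/55.14 ≈ 2.466.
%ΔQ_A ≈ ε × %ΔP_B = 2.466 × (-6%) = -14.8%.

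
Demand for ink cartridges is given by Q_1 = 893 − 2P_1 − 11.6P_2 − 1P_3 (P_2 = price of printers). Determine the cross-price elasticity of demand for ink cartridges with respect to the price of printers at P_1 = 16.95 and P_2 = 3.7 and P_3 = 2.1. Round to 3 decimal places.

-0.053

At P_1 = 16.95 and P_2 = 3.7 and P_3 = 2.1: Q_1 = 814.08.
∂Q_1/∂P_2 = -11.6.
ε = (∂Q_1/∂P_2)(P_2/Q_1) = -11.6 × (3.7/814.08) ≈ -0.053.
Since ε < 0, ink cartridges and printers are complements.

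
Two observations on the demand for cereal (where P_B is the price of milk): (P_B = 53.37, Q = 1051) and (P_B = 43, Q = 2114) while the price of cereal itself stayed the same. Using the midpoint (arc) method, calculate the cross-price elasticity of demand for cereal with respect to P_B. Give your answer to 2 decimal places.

-3.12

ΔQ_A = 2114 − 1051 = 1063; ΔP_B = 43 − 53.37 = -10.37.
Midpoints: Q̄_A = 1582.5, P̄_B = 48.19.
ε = (ΔQ_A/Q̄_A)/(ΔP_B/P̄_B) = (1063/1582.5)/(-10.37/48.19) ≈ -3.12.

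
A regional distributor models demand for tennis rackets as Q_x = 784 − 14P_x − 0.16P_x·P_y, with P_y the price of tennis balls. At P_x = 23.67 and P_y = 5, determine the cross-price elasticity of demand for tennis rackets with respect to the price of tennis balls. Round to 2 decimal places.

-0.04

At P_x = 23.67 and P_y = 5: Q_x = 433.684.
∂Q_x/∂P_y = -0.16P_x = -0.16(23.67) = -3.7872.
ε = (∂Q_x/∂P_y)(P_y/Q_x) = -3.7872 × (5/433.684) ≈ -0.04.
ε < 0: complements.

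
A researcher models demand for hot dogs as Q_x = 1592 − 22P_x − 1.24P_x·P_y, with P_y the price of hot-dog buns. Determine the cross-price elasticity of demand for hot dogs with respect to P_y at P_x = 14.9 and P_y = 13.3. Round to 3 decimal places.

At P_x = 14.9 and P_y = 13.3: Q_x = 1018.469.
∂Q_x/∂P_y = -1.24P_x = -1.24(14.9) = -18.4760.
ε = (∂Q_x/∂P_y)(P_y/Q_x) = -18.4760 × (13.3/1018.469) ≈ -0.241.
ε < 0: complements.

-0.241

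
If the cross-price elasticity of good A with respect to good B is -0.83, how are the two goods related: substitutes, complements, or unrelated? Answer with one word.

complements

ε = -0.83 < 0, so a higher price of good B lowers demand for good A: complements.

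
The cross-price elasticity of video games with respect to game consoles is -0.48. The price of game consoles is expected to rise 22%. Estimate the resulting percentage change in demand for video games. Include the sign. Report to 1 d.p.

%ΔQ ≈ ε × %ΔP of game consoles = -0.48 × (22%) = -10.6%.

-10.6%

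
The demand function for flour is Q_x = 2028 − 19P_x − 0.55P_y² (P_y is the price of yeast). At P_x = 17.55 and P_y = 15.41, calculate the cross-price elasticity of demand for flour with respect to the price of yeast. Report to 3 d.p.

-0.167

At P_x = 17.55 and P_y = 15.41: Q_x = 1563.943.
∂Q_x/∂P_y = -1.1P_y = -1.1(15.41) = -16.9510.
ε = (∂Q_x/∂P_y)(P_y/Q_x) = -16.9510 × (15.41/1563.943) ≈ -0.167.
ε < 0: complements.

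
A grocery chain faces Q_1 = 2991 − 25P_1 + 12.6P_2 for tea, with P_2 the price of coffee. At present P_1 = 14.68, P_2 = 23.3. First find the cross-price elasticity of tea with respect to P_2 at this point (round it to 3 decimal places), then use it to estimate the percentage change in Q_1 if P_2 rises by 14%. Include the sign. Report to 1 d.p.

At P_1 = 14.68, P_2 = 23.3: Q_1 = 2917.58.
∂Q_1/∂P_2 = 12.6.
ε = (∂Q_1/∂P_2)(P_2/Q_1) = 12.6000 × 23.3/2917.58 ≈ 0.101.
%ΔQ_1 ≈ ε × %ΔP_2 = 0.101 × (14%) = 1.4%.

1.4%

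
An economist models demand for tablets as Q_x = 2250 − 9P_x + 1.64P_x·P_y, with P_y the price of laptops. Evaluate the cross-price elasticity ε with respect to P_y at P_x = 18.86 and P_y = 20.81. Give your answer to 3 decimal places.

At P_x = 18.86 and P_y = 20.81: Q_x = 2723.922.
∂Q_x/∂P_y = 1.64P_x = 1.64(18.86) = 30.9304.
ε = (∂Q_x/∂P_y)(P_y/Q_x) = 30.9304 × (20.81/2723.922) ≈ 0.236.

0.236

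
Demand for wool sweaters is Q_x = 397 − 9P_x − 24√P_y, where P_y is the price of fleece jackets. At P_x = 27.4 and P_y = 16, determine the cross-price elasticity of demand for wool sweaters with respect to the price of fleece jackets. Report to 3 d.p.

At P_x = 27.4 and P_y = 16: Q_x = 54.4.
∂Q_x/∂P_y = -24/(2√P_y) = -24/(2√16) = -3.0000.
ε = (∂Q_x/∂P_y)(P_y/Q_x) = -3.0000 × (16/54.4) ≈ -0.882.
ε < 0: complements.

-0.882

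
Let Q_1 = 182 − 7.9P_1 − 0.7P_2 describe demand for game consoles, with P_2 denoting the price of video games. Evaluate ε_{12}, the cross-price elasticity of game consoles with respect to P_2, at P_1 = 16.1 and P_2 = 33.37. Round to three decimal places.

-0.743

At P_1 = 16.1 and P_2 = 33.37: Q_1 = 31.451.
∂Q_1/∂P_2 = -0.7.
ε = (∂Q_1/∂P_2)(P_2/Q_1) = -0.7 × (33.37/31.451) ≈ -0.743.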